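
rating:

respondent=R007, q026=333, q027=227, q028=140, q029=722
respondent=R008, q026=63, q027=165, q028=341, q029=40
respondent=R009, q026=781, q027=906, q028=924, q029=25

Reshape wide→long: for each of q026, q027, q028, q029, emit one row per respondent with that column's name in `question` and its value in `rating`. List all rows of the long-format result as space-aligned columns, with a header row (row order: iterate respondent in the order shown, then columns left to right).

respondent  question  rating
R007        q026      333   
R007        q027      227   
R007        q028      140   
R007        q029      722   
R008        q026      63    
R008        q027      165   
R008        q028      341   
R008        q029      40    
R009        q026      781   
R009        q027      906   
R009        q028      924   
R009        q029      25    

Each (respondent, column) pair becomes one row: 3 × 4 = 12 rows.
For example, (R007, q026) → rating=333.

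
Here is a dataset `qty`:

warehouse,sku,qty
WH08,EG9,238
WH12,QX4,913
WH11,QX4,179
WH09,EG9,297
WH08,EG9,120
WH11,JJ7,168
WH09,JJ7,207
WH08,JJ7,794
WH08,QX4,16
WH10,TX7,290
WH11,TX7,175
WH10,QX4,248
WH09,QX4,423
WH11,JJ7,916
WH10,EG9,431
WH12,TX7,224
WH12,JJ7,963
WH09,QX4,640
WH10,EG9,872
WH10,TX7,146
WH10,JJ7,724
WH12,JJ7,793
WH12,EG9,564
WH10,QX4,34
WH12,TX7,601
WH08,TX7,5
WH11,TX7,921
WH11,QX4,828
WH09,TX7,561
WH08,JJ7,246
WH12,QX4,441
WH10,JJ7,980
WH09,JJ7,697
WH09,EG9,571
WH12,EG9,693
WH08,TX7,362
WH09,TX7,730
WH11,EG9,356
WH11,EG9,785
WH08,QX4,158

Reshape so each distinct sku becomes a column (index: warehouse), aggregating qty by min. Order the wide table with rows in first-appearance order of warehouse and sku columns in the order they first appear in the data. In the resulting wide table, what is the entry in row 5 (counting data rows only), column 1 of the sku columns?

With rows in first-appearance order of warehouse, row 5 is warehouse=WH10. sku columns in first-appearance order: EG9, QX4, JJ7, TX7; column 1 is EG9.
Long rows with warehouse=WH10, sku=EG9: min(431, 872) = 431.

431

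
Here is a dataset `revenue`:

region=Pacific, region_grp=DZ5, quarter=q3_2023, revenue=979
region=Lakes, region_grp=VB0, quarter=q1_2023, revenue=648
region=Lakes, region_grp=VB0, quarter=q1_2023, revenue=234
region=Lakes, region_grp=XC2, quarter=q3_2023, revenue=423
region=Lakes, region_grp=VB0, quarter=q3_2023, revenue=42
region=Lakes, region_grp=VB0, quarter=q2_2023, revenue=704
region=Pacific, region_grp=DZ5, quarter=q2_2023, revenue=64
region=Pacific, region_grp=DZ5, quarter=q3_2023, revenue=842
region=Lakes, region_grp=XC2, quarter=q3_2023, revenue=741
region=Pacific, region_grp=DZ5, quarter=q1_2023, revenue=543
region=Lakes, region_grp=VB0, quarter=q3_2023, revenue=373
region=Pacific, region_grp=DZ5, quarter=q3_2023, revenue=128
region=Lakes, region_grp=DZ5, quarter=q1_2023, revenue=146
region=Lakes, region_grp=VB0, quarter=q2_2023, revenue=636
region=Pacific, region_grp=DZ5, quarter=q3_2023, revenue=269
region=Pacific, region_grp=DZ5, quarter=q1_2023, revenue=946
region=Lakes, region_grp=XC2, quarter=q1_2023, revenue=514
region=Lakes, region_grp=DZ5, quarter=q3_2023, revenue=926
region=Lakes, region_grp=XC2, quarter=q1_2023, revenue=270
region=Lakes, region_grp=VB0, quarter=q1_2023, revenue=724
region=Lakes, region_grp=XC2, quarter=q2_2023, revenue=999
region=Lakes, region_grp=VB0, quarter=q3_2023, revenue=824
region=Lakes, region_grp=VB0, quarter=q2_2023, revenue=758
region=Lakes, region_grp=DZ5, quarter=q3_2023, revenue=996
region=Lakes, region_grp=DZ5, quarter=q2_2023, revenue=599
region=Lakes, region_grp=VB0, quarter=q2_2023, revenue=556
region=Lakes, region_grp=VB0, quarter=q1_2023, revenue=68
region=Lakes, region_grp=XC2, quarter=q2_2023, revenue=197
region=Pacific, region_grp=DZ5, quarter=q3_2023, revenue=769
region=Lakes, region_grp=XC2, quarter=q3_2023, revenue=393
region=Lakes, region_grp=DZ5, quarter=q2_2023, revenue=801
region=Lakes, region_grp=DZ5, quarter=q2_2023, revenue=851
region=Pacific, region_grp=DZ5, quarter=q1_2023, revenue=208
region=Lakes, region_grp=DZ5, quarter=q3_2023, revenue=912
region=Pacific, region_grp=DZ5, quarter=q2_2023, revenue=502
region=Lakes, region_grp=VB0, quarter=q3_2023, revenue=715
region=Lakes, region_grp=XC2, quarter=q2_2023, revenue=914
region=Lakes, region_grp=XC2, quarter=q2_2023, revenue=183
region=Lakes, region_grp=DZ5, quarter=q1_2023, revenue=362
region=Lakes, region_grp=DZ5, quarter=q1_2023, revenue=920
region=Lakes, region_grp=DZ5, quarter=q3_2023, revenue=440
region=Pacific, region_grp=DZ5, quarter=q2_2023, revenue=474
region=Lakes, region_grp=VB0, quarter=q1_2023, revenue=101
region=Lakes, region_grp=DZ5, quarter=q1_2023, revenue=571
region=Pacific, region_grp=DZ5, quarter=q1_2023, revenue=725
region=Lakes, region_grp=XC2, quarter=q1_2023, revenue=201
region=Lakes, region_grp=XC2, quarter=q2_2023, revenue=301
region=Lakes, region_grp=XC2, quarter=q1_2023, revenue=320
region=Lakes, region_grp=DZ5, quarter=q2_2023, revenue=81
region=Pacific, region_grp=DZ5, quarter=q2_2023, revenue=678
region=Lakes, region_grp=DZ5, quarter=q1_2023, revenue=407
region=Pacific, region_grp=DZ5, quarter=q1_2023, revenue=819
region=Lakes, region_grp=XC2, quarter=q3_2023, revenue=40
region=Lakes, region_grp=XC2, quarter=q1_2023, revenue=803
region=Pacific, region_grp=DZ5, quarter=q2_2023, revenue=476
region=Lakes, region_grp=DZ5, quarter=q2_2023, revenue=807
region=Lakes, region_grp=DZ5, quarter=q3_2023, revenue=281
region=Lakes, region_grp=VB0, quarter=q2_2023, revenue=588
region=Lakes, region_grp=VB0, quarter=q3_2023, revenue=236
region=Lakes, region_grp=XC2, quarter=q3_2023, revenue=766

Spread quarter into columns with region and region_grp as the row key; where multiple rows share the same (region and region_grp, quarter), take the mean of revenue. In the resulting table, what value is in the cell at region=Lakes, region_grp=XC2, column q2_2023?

Rows with region=Lakes, region_grp=XC2 and quarter=q2_2023: revenue values are 999, 197, 914, 183, 301.
(999 + 197 + 914 + 183 + 301) / 5 = 518.80.

518.80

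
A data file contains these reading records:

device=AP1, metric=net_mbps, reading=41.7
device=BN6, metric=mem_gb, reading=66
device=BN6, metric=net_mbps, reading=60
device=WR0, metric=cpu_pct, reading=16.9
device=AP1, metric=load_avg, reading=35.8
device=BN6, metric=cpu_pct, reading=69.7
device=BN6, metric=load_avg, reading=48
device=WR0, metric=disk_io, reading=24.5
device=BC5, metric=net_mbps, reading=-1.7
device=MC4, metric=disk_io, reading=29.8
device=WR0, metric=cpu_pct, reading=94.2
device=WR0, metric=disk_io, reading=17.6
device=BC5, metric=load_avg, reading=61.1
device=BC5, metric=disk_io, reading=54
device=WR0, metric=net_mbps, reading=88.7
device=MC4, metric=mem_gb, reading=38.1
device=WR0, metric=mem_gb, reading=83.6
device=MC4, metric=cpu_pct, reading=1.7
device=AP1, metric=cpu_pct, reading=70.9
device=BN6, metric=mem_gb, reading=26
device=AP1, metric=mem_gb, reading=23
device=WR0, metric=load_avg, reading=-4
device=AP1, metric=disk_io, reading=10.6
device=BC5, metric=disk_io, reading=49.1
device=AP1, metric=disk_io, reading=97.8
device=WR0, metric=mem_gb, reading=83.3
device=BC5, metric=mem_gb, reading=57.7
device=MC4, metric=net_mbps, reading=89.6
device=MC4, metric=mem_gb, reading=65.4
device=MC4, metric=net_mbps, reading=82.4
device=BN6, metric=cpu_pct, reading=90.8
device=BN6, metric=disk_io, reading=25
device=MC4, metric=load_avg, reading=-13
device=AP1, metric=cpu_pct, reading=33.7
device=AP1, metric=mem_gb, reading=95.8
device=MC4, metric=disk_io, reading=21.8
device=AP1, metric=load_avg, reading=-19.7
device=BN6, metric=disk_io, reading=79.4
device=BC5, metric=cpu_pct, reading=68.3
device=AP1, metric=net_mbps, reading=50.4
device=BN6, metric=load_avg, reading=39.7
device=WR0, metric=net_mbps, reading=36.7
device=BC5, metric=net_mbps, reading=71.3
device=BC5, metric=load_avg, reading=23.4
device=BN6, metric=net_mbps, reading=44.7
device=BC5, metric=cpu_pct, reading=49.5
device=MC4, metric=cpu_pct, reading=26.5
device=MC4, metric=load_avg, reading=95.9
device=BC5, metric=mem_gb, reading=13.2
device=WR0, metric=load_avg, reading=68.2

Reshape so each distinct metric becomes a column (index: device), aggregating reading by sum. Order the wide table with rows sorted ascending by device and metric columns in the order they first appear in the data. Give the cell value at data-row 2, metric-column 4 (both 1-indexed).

With rows sorted ascending by device, row 2 is device=BC5. metric columns in first-appearance order: net_mbps, mem_gb, cpu_pct, load_avg, disk_io; column 4 is load_avg.
Long rows with device=BC5, metric=load_avg: 61.1 + 23.4 = 84.5.

84.5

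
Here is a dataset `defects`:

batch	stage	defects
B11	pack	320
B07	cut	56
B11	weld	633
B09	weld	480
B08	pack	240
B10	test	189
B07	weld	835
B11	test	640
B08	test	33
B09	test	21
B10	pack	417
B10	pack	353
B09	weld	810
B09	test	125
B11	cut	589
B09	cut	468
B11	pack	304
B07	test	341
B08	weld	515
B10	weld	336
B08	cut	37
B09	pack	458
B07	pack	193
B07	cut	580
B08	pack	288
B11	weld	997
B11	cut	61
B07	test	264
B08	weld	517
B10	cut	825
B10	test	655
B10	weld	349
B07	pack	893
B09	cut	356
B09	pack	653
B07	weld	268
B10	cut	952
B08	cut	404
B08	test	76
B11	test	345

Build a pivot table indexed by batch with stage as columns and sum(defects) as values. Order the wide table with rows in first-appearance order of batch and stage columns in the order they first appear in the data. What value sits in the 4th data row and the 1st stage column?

With rows in first-appearance order of batch, row 4 is batch=B08. stage columns in first-appearance order: pack, cut, weld, test; column 1 is pack.
Long rows with batch=B08, stage=pack: 240 + 288 = 528.

528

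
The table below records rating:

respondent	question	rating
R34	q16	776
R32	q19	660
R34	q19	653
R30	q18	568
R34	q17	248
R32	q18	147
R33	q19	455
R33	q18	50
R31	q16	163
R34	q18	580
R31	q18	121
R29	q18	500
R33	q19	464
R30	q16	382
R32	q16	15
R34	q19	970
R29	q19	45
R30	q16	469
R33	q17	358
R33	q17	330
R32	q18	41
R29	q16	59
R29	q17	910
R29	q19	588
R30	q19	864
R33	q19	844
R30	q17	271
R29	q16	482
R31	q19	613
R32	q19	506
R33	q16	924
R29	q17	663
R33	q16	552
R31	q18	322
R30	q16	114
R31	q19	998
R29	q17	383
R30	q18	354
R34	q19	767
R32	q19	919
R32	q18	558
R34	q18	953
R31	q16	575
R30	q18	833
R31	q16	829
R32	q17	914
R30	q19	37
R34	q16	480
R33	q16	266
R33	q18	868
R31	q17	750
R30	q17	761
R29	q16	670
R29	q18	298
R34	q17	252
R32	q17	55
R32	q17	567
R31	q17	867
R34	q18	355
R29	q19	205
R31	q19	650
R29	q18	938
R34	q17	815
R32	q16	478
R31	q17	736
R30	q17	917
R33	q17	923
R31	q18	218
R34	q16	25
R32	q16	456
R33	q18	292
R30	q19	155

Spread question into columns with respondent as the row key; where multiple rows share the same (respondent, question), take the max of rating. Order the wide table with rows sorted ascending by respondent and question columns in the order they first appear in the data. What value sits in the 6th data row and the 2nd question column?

With rows sorted ascending by respondent, row 6 is respondent=R34. question columns in first-appearance order: q16, q19, q18, q17; column 2 is q19.
Long rows with respondent=R34, question=q19: max(653, 970, 767) = 970.

970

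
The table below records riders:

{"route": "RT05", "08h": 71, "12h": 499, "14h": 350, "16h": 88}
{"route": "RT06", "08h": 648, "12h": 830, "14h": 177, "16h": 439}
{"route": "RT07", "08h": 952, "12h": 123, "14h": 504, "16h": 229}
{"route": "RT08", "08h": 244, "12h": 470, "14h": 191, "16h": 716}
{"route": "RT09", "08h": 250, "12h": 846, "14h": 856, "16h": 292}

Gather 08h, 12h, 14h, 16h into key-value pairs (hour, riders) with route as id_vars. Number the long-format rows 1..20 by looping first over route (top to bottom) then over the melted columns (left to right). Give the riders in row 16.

20 rows total (5 × 4). Row 16: index ⌊(16-1)/4⌋ = 3 into route → RT08; (16-1) mod 4 = 3 into the melted columns → 16h.
So row 16 is (RT08, 16h, 716); riders = 716.

716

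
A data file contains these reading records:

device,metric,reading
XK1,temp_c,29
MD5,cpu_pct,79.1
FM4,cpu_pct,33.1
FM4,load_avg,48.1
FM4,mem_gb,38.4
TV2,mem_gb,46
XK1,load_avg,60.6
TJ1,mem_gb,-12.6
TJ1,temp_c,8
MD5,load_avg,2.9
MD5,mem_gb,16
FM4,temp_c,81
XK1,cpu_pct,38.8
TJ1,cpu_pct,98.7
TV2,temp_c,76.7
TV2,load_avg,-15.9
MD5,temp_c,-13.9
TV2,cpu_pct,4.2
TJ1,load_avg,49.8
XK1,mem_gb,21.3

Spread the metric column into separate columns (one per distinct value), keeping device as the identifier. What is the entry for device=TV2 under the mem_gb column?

Wide layout: rows indexed by device, columns are the 4 distinct metric values (temp_c, cpu_pct, load_avg, mem_gb).
Cell (device=TV2, metric=mem_gb) draws from the long row where device=TV2 and metric=mem_gb, which has reading=46.

46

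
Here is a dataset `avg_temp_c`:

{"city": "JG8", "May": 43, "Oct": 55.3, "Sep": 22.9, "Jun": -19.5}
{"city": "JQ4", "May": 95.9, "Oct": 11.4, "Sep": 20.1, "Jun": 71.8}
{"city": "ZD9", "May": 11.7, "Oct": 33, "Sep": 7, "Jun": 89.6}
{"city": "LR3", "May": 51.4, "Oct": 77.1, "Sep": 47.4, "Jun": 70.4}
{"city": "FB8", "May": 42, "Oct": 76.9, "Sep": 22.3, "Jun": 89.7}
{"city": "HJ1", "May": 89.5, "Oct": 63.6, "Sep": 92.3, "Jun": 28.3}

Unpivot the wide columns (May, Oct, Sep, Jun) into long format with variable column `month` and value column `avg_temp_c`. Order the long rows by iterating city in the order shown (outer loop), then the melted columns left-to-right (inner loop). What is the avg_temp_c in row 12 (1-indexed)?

24 rows total (6 × 4). Row 12: index ⌊(12-1)/4⌋ = 2 into city → ZD9; (12-1) mod 4 = 3 into the melted columns → Jun.
So row 12 is (ZD9, Jun, 89.6); avg_temp_c = 89.6.

89.6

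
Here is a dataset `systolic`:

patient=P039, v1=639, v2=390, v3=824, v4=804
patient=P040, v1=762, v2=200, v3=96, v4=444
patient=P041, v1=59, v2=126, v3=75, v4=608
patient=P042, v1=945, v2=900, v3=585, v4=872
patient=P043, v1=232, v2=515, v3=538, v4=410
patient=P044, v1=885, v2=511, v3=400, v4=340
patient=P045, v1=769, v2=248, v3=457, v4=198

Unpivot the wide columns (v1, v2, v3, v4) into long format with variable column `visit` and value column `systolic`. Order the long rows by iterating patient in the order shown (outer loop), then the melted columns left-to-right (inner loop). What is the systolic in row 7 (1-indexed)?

96

28 rows total (7 × 4). Row 7: index ⌊(7-1)/4⌋ = 1 into patient → P040; (7-1) mod 4 = 2 into the melted columns → v3.
So row 7 is (P040, v3, 96); systolic = 96.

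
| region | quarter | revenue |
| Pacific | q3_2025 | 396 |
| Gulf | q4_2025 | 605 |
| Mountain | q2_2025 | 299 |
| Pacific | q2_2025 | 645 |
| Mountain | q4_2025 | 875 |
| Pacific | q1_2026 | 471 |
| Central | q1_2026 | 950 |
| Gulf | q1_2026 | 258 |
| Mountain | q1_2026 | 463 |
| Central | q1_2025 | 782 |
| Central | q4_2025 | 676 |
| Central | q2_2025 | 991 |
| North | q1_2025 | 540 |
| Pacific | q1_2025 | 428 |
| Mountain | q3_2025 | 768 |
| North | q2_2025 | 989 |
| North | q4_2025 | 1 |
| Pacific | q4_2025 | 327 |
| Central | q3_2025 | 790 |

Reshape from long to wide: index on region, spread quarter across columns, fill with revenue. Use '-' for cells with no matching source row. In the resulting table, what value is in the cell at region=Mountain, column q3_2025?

768

The long row with region=Mountain, quarter=q3_2025 has revenue=768.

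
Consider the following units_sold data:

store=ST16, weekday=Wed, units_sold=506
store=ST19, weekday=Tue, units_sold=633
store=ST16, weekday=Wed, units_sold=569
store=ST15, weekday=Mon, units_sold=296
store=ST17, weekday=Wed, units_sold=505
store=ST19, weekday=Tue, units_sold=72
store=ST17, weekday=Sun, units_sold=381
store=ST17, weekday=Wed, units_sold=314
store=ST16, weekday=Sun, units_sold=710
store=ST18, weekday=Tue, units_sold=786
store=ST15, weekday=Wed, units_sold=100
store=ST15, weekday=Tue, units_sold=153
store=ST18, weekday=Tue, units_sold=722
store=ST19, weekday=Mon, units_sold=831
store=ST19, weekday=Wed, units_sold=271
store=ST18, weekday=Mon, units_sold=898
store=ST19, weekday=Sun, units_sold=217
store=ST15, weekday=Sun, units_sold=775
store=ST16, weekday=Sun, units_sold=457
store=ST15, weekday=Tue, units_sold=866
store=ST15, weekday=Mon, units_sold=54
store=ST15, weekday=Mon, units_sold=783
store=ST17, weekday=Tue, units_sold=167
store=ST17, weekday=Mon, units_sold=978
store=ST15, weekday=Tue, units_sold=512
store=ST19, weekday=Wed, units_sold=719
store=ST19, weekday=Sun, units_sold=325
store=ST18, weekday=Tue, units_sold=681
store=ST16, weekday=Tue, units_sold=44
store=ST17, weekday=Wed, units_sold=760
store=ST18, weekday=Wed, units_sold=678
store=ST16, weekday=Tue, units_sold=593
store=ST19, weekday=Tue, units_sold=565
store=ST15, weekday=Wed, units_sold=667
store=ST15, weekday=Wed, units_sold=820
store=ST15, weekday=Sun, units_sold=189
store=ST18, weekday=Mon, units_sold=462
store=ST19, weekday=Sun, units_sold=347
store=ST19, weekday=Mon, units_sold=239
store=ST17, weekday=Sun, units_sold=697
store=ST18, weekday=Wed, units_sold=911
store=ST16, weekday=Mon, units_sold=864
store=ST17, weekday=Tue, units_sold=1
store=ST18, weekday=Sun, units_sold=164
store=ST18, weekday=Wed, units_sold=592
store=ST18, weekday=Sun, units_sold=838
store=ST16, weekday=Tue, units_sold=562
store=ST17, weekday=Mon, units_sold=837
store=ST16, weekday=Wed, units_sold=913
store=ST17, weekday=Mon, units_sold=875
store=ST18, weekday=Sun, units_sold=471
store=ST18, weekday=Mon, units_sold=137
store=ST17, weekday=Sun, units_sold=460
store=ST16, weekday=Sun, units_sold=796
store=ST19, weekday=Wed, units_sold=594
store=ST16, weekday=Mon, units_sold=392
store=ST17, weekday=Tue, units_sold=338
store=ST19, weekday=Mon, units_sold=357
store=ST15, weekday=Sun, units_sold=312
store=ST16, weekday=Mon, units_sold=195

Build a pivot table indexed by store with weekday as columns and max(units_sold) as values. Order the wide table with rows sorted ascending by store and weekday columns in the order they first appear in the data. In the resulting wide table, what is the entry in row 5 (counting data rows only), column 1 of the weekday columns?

With rows sorted ascending by store, row 5 is store=ST19. weekday columns in first-appearance order: Wed, Tue, Mon, Sun; column 1 is Wed.
Long rows with store=ST19, weekday=Wed: max(271, 719, 594) = 719.

719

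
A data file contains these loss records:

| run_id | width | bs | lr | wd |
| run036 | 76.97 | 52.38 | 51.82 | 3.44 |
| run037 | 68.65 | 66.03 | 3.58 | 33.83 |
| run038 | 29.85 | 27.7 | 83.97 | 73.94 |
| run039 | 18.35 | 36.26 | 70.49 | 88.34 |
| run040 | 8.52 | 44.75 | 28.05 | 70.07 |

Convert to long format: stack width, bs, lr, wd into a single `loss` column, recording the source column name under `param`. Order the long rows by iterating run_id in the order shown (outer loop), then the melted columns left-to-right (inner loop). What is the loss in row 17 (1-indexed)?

20 rows total (5 × 4). Row 17: index ⌊(17-1)/4⌋ = 4 into run_id → run040; (17-1) mod 4 = 0 into the melted columns → width.
So row 17 is (run040, width, 8.52); loss = 8.52.

8.52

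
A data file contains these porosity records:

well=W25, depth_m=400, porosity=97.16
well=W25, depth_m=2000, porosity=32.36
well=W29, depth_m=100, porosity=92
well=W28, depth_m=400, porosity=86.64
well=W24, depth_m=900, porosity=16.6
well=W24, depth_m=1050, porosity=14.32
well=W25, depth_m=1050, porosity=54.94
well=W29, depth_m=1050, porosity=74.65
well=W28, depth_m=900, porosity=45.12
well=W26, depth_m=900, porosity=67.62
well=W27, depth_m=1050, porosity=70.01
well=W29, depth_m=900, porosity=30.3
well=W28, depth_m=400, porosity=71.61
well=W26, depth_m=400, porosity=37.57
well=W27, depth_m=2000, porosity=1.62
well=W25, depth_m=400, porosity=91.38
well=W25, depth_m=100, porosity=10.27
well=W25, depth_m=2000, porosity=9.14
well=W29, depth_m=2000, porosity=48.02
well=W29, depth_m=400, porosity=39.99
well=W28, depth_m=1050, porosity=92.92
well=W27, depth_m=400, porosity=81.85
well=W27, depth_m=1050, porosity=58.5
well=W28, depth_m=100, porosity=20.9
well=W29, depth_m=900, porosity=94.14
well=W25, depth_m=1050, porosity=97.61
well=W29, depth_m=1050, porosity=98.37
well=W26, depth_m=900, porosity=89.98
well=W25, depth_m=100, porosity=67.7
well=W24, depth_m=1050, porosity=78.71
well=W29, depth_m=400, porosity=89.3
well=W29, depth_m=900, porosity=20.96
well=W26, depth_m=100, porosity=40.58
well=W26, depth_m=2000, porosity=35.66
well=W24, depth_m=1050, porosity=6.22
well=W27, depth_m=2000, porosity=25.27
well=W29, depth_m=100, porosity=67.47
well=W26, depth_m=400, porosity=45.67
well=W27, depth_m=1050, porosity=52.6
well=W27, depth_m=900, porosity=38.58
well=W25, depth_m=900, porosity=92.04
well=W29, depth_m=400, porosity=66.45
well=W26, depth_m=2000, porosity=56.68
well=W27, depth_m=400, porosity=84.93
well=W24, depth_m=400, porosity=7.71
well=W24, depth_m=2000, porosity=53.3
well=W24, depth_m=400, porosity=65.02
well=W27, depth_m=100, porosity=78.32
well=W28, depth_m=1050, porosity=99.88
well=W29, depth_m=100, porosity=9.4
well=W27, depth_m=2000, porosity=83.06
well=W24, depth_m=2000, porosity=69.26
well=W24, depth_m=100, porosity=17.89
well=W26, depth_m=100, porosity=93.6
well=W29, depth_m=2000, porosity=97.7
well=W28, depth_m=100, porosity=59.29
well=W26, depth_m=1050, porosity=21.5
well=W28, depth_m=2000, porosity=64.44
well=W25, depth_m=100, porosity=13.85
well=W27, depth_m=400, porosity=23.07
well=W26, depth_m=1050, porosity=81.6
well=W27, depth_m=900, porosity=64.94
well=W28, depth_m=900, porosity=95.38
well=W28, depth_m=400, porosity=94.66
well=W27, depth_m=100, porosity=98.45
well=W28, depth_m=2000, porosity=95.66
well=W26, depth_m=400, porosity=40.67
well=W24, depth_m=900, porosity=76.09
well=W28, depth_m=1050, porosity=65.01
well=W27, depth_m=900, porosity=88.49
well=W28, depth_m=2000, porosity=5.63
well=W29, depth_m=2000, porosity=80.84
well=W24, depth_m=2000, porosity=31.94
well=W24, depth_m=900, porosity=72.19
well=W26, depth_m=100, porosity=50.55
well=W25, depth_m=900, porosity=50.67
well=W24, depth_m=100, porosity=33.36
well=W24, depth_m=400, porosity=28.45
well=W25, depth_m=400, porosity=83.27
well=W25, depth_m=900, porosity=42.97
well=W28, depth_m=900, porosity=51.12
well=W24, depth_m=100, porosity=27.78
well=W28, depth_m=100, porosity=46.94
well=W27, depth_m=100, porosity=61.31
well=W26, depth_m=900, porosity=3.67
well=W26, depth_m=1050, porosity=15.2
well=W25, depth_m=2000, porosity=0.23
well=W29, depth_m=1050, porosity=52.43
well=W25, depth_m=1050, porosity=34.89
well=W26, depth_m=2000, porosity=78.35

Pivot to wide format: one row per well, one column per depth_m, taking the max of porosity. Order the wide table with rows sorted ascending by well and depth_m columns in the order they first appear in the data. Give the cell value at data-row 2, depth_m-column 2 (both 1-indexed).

32.36

With rows sorted ascending by well, row 2 is well=W25. depth_m columns in first-appearance order: 400, 2000, 100, 900, 1050; column 2 is 2000.
Long rows with well=W25, depth_m=2000: max(32.36, 9.14, 0.23) = 32.36.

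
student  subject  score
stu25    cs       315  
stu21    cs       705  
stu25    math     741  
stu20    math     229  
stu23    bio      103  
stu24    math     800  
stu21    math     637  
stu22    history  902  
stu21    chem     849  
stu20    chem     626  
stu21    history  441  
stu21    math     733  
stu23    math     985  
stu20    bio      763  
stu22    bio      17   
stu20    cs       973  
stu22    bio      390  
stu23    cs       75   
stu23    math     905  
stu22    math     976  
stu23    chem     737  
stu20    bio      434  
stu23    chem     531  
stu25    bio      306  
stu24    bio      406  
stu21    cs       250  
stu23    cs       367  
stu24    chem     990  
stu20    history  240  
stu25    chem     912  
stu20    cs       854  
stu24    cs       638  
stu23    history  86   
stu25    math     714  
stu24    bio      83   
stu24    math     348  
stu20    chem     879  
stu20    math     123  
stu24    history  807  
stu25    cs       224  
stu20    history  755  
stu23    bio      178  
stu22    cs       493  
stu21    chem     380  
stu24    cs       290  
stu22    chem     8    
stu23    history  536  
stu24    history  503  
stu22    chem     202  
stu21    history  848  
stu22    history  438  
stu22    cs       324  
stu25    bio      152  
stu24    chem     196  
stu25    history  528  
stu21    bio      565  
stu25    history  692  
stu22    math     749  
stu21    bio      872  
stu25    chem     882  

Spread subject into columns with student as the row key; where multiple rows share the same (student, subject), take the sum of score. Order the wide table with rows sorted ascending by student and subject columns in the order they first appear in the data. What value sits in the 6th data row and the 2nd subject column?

With rows sorted ascending by student, row 6 is student=stu25. subject columns in first-appearance order: cs, math, bio, history, chem; column 2 is math.
Long rows with student=stu25, subject=math: 741 + 714 = 1455.

1455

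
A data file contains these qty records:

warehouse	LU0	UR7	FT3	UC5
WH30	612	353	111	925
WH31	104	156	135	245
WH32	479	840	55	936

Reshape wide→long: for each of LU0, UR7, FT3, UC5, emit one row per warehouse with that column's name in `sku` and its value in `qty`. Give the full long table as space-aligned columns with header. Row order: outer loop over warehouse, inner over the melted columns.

Each (warehouse, column) pair becomes one row: 3 × 4 = 12 rows.
For example, (WH30, LU0) → qty=612.

warehouse  sku  qty
WH30       LU0  612
WH30       UR7  353
WH30       FT3  111
WH30       UC5  925
WH31       LU0  104
WH31       UR7  156
WH31       FT3  135
WH31       UC5  245
WH32       LU0  479
WH32       UR7  840
WH32       FT3  55 
WH32       UC5  936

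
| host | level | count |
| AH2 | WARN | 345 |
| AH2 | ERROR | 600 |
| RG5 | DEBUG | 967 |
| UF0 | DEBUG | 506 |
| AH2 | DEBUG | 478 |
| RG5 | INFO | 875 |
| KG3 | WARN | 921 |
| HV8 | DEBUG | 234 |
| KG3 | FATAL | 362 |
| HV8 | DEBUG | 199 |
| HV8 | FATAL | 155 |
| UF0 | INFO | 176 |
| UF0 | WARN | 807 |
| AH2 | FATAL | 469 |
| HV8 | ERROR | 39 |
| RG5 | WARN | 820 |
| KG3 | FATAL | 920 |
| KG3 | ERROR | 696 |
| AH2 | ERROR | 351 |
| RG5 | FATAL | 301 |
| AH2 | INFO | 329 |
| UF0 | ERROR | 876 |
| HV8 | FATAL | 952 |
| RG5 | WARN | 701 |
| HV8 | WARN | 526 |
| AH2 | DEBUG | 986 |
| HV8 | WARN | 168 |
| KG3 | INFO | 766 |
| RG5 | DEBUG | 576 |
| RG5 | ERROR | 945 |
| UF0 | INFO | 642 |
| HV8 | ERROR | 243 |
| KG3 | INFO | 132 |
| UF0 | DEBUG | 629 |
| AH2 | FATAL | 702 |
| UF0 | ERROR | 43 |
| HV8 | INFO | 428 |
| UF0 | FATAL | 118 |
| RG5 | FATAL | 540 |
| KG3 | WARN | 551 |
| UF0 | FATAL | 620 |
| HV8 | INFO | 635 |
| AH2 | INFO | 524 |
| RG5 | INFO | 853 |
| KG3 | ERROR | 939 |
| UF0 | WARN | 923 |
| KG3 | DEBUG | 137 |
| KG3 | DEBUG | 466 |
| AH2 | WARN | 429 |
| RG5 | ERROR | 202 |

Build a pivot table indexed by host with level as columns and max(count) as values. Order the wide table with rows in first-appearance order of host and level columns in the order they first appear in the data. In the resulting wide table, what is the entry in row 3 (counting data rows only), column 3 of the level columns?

With rows in first-appearance order of host, row 3 is host=UF0. level columns in first-appearance order: WARN, ERROR, DEBUG, INFO, FATAL; column 3 is DEBUG.
Long rows with host=UF0, level=DEBUG: max(506, 629) = 629.

629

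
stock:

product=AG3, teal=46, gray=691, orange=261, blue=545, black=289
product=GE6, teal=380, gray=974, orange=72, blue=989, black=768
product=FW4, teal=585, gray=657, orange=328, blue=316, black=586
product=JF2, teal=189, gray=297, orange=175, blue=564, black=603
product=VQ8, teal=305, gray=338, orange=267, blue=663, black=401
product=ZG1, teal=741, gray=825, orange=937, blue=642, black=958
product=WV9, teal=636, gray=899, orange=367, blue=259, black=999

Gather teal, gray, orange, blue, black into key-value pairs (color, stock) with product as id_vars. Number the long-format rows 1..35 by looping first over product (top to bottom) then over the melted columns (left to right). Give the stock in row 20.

35 rows total (7 × 5). Row 20: index ⌊(20-1)/5⌋ = 3 into product → JF2; (20-1) mod 5 = 4 into the melted columns → black.
So row 20 is (JF2, black, 603); stock = 603.

603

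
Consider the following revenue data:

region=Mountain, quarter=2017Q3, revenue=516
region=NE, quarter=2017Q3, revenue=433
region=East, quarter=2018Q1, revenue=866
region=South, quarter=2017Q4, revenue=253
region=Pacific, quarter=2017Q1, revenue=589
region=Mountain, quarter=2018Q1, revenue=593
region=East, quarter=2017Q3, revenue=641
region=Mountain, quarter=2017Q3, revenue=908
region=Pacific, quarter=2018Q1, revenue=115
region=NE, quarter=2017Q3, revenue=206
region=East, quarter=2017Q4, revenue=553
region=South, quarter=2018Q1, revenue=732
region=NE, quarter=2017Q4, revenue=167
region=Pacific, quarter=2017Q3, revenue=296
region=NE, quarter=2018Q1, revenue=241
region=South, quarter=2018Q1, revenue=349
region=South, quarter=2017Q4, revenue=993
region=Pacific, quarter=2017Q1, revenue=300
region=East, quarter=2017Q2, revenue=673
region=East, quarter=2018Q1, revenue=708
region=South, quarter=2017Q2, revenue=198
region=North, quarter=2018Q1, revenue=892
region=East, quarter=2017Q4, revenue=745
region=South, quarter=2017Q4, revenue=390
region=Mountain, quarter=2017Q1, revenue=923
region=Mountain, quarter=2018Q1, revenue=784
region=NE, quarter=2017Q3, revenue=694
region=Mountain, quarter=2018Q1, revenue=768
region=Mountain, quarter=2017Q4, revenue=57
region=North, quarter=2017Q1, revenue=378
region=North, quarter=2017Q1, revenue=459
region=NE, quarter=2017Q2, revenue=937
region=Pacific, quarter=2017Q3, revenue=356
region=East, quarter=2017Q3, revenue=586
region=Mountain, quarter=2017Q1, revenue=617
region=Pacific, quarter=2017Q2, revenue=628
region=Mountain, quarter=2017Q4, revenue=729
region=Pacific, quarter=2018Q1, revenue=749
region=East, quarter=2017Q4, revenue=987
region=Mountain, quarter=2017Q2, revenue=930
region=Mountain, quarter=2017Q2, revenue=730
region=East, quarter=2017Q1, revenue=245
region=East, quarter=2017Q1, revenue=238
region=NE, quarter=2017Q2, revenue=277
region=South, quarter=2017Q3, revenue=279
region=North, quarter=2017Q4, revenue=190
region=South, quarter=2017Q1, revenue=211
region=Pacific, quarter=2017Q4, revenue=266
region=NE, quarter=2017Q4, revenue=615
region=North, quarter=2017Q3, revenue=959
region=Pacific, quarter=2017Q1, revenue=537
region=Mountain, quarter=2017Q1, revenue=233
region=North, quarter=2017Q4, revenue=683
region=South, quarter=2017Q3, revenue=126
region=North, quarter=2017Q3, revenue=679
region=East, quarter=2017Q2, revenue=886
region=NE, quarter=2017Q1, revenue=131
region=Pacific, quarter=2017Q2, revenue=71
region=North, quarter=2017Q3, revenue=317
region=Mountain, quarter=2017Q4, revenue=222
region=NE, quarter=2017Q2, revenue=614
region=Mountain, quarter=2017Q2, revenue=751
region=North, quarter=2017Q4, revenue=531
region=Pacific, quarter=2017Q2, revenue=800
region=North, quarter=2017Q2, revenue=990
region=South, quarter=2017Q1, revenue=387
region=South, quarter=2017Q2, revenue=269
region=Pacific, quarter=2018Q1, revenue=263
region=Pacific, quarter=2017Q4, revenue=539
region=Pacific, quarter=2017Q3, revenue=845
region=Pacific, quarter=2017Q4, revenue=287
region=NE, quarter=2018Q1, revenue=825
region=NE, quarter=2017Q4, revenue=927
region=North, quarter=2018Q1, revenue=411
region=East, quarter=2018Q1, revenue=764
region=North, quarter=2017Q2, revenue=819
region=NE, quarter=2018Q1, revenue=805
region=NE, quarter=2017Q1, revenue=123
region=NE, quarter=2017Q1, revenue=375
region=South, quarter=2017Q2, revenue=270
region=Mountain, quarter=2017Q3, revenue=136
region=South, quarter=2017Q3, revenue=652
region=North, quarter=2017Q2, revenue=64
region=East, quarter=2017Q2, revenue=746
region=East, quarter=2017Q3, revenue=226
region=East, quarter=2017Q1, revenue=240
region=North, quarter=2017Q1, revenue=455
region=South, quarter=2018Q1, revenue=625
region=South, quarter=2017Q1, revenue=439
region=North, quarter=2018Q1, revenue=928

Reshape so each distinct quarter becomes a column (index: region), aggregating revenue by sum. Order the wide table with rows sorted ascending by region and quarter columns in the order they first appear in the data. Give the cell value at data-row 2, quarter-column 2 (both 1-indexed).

With rows sorted ascending by region, row 2 is region=Mountain. quarter columns in first-appearance order: 2017Q3, 2018Q1, 2017Q4, 2017Q1, 2017Q2; column 2 is 2018Q1.
Long rows with region=Mountain, quarter=2018Q1: 593 + 784 + 768 = 2145.

2145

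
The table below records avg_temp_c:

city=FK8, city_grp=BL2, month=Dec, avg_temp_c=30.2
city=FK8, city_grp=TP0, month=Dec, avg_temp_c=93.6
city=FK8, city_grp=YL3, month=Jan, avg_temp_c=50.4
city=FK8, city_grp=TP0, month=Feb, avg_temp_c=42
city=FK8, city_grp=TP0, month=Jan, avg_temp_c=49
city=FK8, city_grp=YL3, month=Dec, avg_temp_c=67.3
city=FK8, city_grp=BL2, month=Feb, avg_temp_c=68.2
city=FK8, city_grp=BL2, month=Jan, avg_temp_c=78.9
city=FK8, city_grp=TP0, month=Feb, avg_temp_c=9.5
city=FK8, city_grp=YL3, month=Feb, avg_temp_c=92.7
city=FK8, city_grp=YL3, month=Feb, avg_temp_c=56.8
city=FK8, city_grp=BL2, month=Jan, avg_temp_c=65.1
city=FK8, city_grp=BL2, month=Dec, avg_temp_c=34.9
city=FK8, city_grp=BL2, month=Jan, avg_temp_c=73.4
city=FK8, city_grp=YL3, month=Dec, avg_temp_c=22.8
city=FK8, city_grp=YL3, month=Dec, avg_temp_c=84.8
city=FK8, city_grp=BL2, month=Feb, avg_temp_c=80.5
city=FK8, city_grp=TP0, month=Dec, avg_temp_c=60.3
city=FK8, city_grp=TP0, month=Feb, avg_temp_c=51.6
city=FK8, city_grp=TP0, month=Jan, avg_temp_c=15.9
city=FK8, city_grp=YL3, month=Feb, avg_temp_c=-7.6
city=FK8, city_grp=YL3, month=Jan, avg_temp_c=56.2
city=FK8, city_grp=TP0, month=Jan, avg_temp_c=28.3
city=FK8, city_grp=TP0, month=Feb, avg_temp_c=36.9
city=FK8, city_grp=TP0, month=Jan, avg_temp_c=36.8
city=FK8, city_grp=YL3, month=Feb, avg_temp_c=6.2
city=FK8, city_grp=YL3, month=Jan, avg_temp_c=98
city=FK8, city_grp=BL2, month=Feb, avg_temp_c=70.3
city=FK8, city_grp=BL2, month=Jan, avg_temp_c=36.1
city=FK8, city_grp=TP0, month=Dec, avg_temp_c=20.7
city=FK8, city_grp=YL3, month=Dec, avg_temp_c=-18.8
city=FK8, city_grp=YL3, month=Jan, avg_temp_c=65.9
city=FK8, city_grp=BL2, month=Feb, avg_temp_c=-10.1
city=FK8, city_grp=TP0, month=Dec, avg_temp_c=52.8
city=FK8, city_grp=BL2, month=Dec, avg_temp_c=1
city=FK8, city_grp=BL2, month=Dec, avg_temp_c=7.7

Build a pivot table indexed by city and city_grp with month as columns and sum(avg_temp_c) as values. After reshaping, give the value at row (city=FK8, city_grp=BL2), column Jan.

Rows with city=FK8, city_grp=BL2 and month=Jan: avg_temp_c values are 78.9, 65.1, 73.4, 36.1.
78.9 + 65.1 + 73.4 + 36.1 = 253.5.

253.5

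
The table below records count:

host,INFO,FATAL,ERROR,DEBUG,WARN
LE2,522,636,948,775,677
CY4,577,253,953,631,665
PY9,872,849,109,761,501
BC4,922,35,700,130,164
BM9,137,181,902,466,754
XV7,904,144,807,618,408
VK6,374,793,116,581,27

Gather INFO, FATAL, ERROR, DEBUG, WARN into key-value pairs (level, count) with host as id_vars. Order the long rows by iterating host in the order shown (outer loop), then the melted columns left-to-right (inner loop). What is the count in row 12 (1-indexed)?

849

35 rows total (7 × 5). Row 12: index ⌊(12-1)/5⌋ = 2 into host → PY9; (12-1) mod 5 = 1 into the melted columns → FATAL.
So row 12 is (PY9, FATAL, 849); count = 849.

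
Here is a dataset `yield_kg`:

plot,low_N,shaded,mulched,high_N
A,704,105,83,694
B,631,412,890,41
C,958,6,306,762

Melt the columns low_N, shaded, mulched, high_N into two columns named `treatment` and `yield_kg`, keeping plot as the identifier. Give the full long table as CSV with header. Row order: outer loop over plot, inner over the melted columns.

Each (plot, column) pair becomes one row: 3 × 4 = 12 rows.
For example, (A, low_N) → yield_kg=704.

plot,treatment,yield_kg
A,low_N,704
A,shaded,105
A,mulched,83
A,high_N,694
B,low_N,631
B,shaded,412
B,mulched,890
B,high_N,41
C,low_N,958
C,shaded,6
C,mulched,306
C,high_N,762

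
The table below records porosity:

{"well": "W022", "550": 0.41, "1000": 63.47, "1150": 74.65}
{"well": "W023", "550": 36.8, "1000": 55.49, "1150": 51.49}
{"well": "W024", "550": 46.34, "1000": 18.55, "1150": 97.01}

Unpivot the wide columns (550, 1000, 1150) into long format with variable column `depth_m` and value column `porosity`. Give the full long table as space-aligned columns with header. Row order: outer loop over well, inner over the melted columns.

well  depth_m  porosity
W022  550      0.41    
W022  1000     63.47   
W022  1150     74.65   
W023  550      36.8    
W023  1000     55.49   
W023  1150     51.49   
W024  550      46.34   
W024  1000     18.55   
W024  1150     97.01   

Each (well, column) pair becomes one row: 3 × 3 = 9 rows.
For example, (W022, 550) → porosity=0.41.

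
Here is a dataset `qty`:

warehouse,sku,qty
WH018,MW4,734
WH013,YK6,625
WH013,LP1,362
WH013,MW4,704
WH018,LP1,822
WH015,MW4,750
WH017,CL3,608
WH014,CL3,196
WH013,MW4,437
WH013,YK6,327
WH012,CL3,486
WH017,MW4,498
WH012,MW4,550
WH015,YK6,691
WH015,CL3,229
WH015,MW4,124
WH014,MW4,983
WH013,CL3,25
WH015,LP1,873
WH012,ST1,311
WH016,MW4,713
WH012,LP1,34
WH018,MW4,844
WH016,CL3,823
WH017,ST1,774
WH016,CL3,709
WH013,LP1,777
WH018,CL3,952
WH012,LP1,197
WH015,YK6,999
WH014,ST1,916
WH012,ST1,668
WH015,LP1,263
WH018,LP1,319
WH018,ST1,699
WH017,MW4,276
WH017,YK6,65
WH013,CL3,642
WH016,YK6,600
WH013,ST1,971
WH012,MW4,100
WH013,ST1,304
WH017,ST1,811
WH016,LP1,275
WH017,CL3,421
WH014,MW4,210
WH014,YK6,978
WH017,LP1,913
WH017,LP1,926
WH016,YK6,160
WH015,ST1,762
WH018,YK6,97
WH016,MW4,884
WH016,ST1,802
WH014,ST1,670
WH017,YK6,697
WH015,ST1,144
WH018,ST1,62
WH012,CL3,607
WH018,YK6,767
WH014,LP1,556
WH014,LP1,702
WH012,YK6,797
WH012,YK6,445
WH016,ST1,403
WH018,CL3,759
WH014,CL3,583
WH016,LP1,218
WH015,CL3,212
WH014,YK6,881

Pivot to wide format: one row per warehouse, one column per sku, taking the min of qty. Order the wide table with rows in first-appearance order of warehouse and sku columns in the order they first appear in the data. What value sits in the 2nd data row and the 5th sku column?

With rows in first-appearance order of warehouse, row 2 is warehouse=WH013. sku columns in first-appearance order: MW4, YK6, LP1, CL3, ST1; column 5 is ST1.
Long rows with warehouse=WH013, sku=ST1: min(971, 304) = 304.

304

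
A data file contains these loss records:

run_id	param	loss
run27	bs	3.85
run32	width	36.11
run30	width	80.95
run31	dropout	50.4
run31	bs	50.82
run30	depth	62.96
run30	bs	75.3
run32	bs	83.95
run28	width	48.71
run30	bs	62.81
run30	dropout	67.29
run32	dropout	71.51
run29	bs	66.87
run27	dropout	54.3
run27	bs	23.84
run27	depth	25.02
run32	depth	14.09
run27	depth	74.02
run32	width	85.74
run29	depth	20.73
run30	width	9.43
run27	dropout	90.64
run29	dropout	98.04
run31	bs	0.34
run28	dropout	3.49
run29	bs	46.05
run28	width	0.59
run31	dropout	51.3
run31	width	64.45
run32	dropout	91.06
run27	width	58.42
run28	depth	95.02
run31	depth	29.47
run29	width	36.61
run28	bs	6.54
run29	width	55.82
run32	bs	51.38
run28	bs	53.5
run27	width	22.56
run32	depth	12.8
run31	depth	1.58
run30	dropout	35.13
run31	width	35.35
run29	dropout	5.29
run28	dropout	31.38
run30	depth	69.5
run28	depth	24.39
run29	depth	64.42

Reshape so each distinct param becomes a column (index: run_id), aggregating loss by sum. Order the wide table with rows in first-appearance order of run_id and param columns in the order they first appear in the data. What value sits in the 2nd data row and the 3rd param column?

162.57

With rows in first-appearance order of run_id, row 2 is run_id=run32. param columns in first-appearance order: bs, width, dropout, depth; column 3 is dropout.
Long rows with run_id=run32, param=dropout: 71.51 + 91.06 = 162.57.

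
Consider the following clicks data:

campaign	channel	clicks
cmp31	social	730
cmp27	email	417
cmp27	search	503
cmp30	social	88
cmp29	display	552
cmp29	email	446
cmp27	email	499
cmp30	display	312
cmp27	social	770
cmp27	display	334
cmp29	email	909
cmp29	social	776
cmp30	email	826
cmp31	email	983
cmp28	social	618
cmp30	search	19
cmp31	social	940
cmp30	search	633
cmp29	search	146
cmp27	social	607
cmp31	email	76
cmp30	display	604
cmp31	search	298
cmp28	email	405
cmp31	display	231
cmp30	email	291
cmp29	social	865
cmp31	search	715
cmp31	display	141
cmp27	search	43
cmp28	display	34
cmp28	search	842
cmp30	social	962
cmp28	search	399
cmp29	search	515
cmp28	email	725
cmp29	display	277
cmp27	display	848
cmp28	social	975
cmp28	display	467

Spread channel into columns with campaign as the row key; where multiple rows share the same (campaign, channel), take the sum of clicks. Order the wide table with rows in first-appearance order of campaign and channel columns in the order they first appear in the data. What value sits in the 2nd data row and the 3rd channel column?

546

With rows in first-appearance order of campaign, row 2 is campaign=cmp27. channel columns in first-appearance order: social, email, search, display; column 3 is search.
Long rows with campaign=cmp27, channel=search: 503 + 43 = 546.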